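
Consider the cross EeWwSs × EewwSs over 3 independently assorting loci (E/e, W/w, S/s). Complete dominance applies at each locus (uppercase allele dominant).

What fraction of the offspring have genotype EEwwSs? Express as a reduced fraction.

P(EEwwSs) = 1/16

EeWwSs gametes: EWS×1, EWs×1, EwS×1, Ews×1, eWS×1, eWs×1, ewS×1, ews×1
EewwSs gametes: EwS×2, Ews×2, ewS×2, ews×2
EeWwSs×EewwSs grid (8·8=64): EEWwSS=2 EEWwSs=4 EEWwss=2 EEwwSS=2 EEwwSs=4 EEwwss=2 EeWwSS=4 EeWwSs=8 EeWwss=4 EewwSS=4 EewwSs=8 Eewwss=4 eeWwSS=2 eeWwSs=4 eeWwss=2 eewwSS=2 eewwSs=4 eewwss=2
EEwwSs hits 4/64; gcd=4; 4÷4/64÷4 = 1/16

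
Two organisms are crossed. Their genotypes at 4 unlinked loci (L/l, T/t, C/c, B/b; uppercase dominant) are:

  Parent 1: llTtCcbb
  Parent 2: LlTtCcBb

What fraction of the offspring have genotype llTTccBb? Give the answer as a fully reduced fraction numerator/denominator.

P(llTTccBb) = 1/64

llTtCcbb gametes: lTCb×4, lTcb×4, ltCb×4, ltcb×4
LlTtCcBb gametes: LTCB×1, LTCb×1, LTcB×1, LTcb×1, LtCB×1, LtCb×1, LtcB×1, Ltcb×1, lTCB×1, lTCb×1, lTcB×1, lTcb×1, ltCB×1, ltCb×1, ltcB×1, ltcb×1
llTtCcbb×LlTtCcBb grid (16·16=256): LlTTCCBb=4 LlTTCCbb=4 LlTTCcBb=8 LlTTCcbb=8 LlTTccBb=4 LlTTccbb=4 LlTtCCBb=8 LlTtCCbb=8 LlTtCcBb=16 LlTtCcbb=16 LlTtccBb=8 LlTtccbb=8 LlttCCBb=4 LlttCCbb=4 LlttCcBb=8 LlttCcbb=8 LlttccBb=4 Llttccbb=4 llTTCCBb=4 llTTCCbb=4 llTTCcBb=8 llTTCcbb=8 llTTccBb=4 llTTccbb=4 llTtCCBb=8 llTtCCbb=8 llTtCcBb=16 llTtCcbb=16 llTtccBb=8 llTtccbb=8 llttCCBb=4 llttCCbb=4 llttCcBb=8 llttCcbb=8 llttccBb=4 llttccbb=4
llTTccBb hits 4/256; gcd=4; 4÷4/256÷4 = 1/64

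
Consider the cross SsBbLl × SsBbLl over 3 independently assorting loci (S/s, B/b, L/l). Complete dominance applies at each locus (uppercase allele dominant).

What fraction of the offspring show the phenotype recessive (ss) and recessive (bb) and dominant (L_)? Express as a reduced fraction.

SsBbLl gametes: SBL×1, SBl×1, SbL×1, Sbl×1, sBL×1, sBl×1, sbL×1, sbl×1
SsBbLl gametes: SBL×1, SBl×1, SbL×1, Sbl×1, sBL×1, sBl×1, sbL×1, sbl×1
SsBbLl×SsBbLl grid (8·8=64): SSBBLL=1 SSBBLl=2 SSBBll=1 SSBbLL=2 SSBbLl=4 SSBbll=2 SSbbLL=1 SSbbLl=2 SSbbll=1 SsBBLL=2 SsBBLl=4 SsBBll=2 SsBbLL=4 SsBbLl=8 SsBbll=4 SsbbLL=2 SsbbLl=4 Ssbbll=2 ssBBLL=1 ssBBLl=2 ssBBll=1 ssBbLL=2 ssBbLl=4 ssBbll=2 ssbbLL=1 ssbbLl=2 ssbbll=1
ss bb L_ hits 3/64; gcd=1; 3÷1/64÷1 = 3/64

P(ss bb L_) = 3/64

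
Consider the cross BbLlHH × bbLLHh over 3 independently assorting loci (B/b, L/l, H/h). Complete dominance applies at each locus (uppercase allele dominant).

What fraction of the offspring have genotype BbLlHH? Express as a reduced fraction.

P(BbLlHH) = 1/8

BbLlHH gametes: BLH×2, BlH×2, bLH×2, blH×2
bbLLHh gametes: bLH×4, bLh×4
BbLlHH×bbLLHh grid (8·8=64): BbLLHH=8 BbLLHh=8 BbLlHH=8 BbLlHh=8 bbLLHH=8 bbLLHh=8 bbLlHH=8 bbLlHh=8
BbLlHH hits 8/64; gcd=8; 8÷8/64÷8 = 1/8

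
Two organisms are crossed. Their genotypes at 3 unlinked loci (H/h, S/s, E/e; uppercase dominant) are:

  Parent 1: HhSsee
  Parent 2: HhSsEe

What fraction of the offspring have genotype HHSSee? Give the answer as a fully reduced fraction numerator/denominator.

HhSsee gametes: HSe×2, Hse×2, hSe×2, hse×2
HhSsEe gametes: HSE×1, HSe×1, HsE×1, Hse×1, hSE×1, hSe×1, hsE×1, hse×1
HhSsee×HhSsEe grid (8·8=64): HHSSEe=2 HHSSee=2 HHSsEe=4 HHSsee=4 HHssEe=2 HHssee=2 HhSSEe=4 HhSSee=4 HhSsEe=8 HhSsee=8 HhssEe=4 Hhssee=4 hhSSEe=2 hhSSee=2 hhSsEe=4 hhSsee=4 hhssEe=2 hhssee=2
HHSSee hits 2/64; gcd=2; 2÷2/64÷2 = 1/32

P(HHSSee) = 1/32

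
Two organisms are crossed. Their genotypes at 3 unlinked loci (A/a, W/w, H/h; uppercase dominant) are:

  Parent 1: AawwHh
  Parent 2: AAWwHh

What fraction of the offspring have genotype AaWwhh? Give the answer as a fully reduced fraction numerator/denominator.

P(AaWwhh) = 1/16

AawwHh gametes: AwH×2, Awh×2, awH×2, awh×2
AAWwHh gametes: AWH×2, AWh×2, AwH×2, Awh×2
AawwHh×AAWwHh grid (8·8=64): AAWwHH=4 AAWwHh=8 AAWwhh=4 AAwwHH=4 AAwwHh=8 AAwwhh=4 AaWwHH=4 AaWwHh=8 AaWwhh=4 AawwHH=4 AawwHh=8 Aawwhh=4
AaWwhh hits 4/64; gcd=4; 4÷4/64÷4 = 1/16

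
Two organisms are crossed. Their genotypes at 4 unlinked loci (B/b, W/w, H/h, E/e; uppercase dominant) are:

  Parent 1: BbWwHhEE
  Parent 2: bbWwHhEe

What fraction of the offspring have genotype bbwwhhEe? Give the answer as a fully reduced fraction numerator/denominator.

BbWwHhEE gametes: BWHE×2, BWhE×2, BwHE×2, BwhE×2, bWHE×2, bWhE×2, bwHE×2, bwhE×2
bbWwHhEe gametes: bWHE×2, bWHe×2, bWhE×2, bWhe×2, bwHE×2, bwHe×2, bwhE×2, bwhe×2
BbWwHhEE×bbWwHhEe grid (16·16=256): BbWWHHEE=4 BbWWHHEe=4 BbWWHhEE=8 BbWWHhEe=8 BbWWhhEE=4 BbWWhhEe=4 BbWwHHEE=8 BbWwHHEe=8 BbWwHhEE=16 BbWwHhEe=16 BbWwhhEE=8 BbWwhhEe=8 BbwwHHEE=4 BbwwHHEe=4 BbwwHhEE=8 BbwwHhEe=8 BbwwhhEE=4 BbwwhhEe=4 bbWWHHEE=4 bbWWHHEe=4 bbWWHhEE=8 bbWWHhEe=8 bbWWhhEE=4 bbWWhhEe=4 bbWwHHEE=8 bbWwHHEe=8 bbWwHhEE=16 bbWwHhEe=16 bbWwhhEE=8 bbWwhhEe=8 bbwwHHEE=4 bbwwHHEe=4 bbwwHhEE=8 bbwwHhEe=8 bbwwhhEE=4 bbwwhhEe=4
bbwwhhEe hits 4/256; gcd=4; 4÷4/256÷4 = 1/64

P(bbwwhhEe) = 1/64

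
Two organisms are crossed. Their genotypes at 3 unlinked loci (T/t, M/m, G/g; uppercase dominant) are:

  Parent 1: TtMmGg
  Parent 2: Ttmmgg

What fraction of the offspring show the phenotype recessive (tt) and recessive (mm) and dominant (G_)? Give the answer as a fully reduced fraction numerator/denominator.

TtMmGg gametes: TMG×1, TMg×1, TmG×1, Tmg×1, tMG×1, tMg×1, tmG×1, tmg×1
Ttmmgg gametes: Tmg×4, tmg×4
TtMmGg×Ttmmgg grid (8·8=64): TTMmGg=4 TTMmgg=4 TTmmGg=4 TTmmgg=4 TtMmGg=8 TtMmgg=8 TtmmGg=8 Ttmmgg=8 ttMmGg=4 ttMmgg=4 ttmmGg=4 ttmmgg=4
tt mm G_ hits 4/64; gcd=4; 4÷4/64÷4 = 1/16

P(tt mm G_) = 1/16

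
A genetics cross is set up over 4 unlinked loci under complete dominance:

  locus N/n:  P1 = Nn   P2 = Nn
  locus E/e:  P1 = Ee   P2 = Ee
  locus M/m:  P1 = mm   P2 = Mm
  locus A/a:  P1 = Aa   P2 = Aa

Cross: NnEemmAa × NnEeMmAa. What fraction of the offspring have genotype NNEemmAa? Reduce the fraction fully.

NnEemmAa gametes: NEmA×2, NEma×2, NemA×2, Nema×2, nEmA×2, nEma×2, nemA×2, nema×2
NnEeMmAa gametes: NEMA×1, NEMa×1, NEmA×1, NEma×1, NeMA×1, NeMa×1, NemA×1, Nema×1, nEMA×1, nEMa×1, nEmA×1, nEma×1, neMA×1, neMa×1, nemA×1, nema×1
NnEemmAa×NnEeMmAa grid (16·16=256): NNEEMmAA=2 NNEEMmAa=4 NNEEMmaa=2 NNEEmmAA=2 NNEEmmAa=4 NNEEmmaa=2 NNEeMmAA=4 NNEeMmAa=8 NNEeMmaa=4 NNEemmAA=4 NNEemmAa=8 NNEemmaa=4 NNeeMmAA=2 NNeeMmAa=4 NNeeMmaa=2 NNeemmAA=2 NNeemmAa=4 NNeemmaa=2 NnEEMmAA=4 NnEEMmAa=8 NnEEMmaa=4 NnEEmmAA=4 NnEEmmAa=8 NnEEmmaa=4 NnEeMmAA=8 NnEeMmAa=16 NnEeMmaa=8 NnEemmAA=8 NnEemmAa=16 NnEemmaa=8 NneeMmAA=4 NneeMmAa=8 NneeMmaa=4 NneemmAA=4 NneemmAa=8 Nneemmaa=4 nnEEMmAA=2 nnEEMmAa=4 nnEEMmaa=2 nnEEmmAA=2 nnEEmmAa=4 nnEEmmaa=2 nnEeMmAA=4 nnEeMmAa=8 nnEeMmaa=4 nnEemmAA=4 nnEemmAa=8 nnEemmaa=4 nneeMmAA=2 nneeMmAa=4 nneeMmaa=2 nneemmAA=2 nneemmAa=4 nneemmaa=2
NNEemmAa hits 8/256; gcd=8; 8÷8/256÷8 = 1/32

P(NNEemmAa) = 1/32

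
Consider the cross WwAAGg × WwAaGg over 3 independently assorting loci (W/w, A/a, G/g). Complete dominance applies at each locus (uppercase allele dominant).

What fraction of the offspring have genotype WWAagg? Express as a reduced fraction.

WwAAGg gametes: WAG×2, WAg×2, wAG×2, wAg×2
WwAaGg gametes: WAG×1, WAg×1, WaG×1, Wag×1, wAG×1, wAg×1, waG×1, wag×1
WwAAGg×WwAaGg grid (8·8=64): WWAAGG=2 WWAAGg=4 WWAAgg=2 WWAaGG=2 WWAaGg=4 WWAagg=2 WwAAGG=4 WwAAGg=8 WwAAgg=4 WwAaGG=4 WwAaGg=8 WwAagg=4 wwAAGG=2 wwAAGg=4 wwAAgg=2 wwAaGG=2 wwAaGg=4 wwAagg=2
WWAagg hits 2/64; gcd=2; 2÷2/64÷2 = 1/32

P(WWAagg) = 1/32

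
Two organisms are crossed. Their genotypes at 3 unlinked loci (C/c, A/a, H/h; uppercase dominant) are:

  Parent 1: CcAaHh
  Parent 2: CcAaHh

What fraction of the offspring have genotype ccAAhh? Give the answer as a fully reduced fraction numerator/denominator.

CcAaHh gametes: CAH×1, CAh×1, CaH×1, Cah×1, cAH×1, cAh×1, caH×1, cah×1
CcAaHh gametes: CAH×1, CAh×1, CaH×1, Cah×1, cAH×1, cAh×1, caH×1, cah×1
CcAaHh×CcAaHh grid (8·8=64): CCAAHH=1 CCAAHh=2 CCAAhh=1 CCAaHH=2 CCAaHh=4 CCAahh=2 CCaaHH=1 CCaaHh=2 CCaahh=1 CcAAHH=2 CcAAHh=4 CcAAhh=2 CcAaHH=4 CcAaHh=8 CcAahh=4 CcaaHH=2 CcaaHh=4 Ccaahh=2 ccAAHH=1 ccAAHh=2 ccAAhh=1 ccAaHH=2 ccAaHh=4 ccAahh=2 ccaaHH=1 ccaaHh=2 ccaahh=1
ccAAhh hits 1/64; gcd=1; 1÷1/64÷1 = 1/64

P(ccAAhh) = 1/64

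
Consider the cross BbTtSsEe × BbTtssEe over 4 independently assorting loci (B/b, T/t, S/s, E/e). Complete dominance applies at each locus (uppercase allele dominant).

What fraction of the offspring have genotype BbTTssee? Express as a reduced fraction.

P(BbTTssee) = 1/64

BbTtSsEe gametes: BTSE×1, BTSe×1, BTsE×1, BTse×1, BtSE×1, BtSe×1, BtsE×1, Btse×1, bTSE×1, bTSe×1, bTsE×1, bTse×1, btSE×1, btSe×1, btsE×1, btse×1
BbTtssEe gametes: BTsE×2, BTse×2, BtsE×2, Btse×2, bTsE×2, bTse×2, btsE×2, btse×2
BbTtSsEe×BbTtssEe grid (16·16=256): BBTTSsEE=2 BBTTSsEe=4 BBTTSsee=2 BBTTssEE=2 BBTTssEe=4 BBTTssee=2 BBTtSsEE=4 BBTtSsEe=8 BBTtSsee=4 BBTtssEE=4 BBTtssEe=8 BBTtssee=4 BBttSsEE=2 BBttSsEe=4 BBttSsee=2 BBttssEE=2 BBttssEe=4 BBttssee=2 BbTTSsEE=4 BbTTSsEe=8 BbTTSsee=4 BbTTssEE=4 BbTTssEe=8 BbTTssee=4 BbTtSsEE=8 BbTtSsEe=16 BbTtSsee=8 BbTtssEE=8 BbTtssEe=16 BbTtssee=8 BbttSsEE=4 BbttSsEe=8 BbttSsee=4 BbttssEE=4 BbttssEe=8 Bbttssee=4 bbTTSsEE=2 bbTTSsEe=4 bbTTSsee=2 bbTTssEE=2 bbTTssEe=4 bbTTssee=2 bbTtSsEE=4 bbTtSsEe=8 bbTtSsee=4 bbTtssEE=4 bbTtssEe=8 bbTtssee=4 bbttSsEE=2 bbttSsEe=4 bbttSsee=2 bbttssEE=2 bbttssEe=4 bbttssee=2
BbTTssee hits 4/256; gcd=4; 4÷4/256÷4 = 1/64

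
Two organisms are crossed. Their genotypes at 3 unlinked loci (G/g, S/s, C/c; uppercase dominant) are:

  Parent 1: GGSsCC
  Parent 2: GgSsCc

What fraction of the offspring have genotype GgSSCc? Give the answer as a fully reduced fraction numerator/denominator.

P(GgSSCc) = 1/16

GGSsCC gametes: GSC×4, GsC×4
GgSsCc gametes: GSC×1, GSc×1, GsC×1, Gsc×1, gSC×1, gSc×1, gsC×1, gsc×1
GGSsCC×GgSsCc grid (8·8=64): GGSSCC=4 GGSSCc=4 GGSsCC=8 GGSsCc=8 GGssCC=4 GGssCc=4 GgSSCC=4 GgSSCc=4 GgSsCC=8 GgSsCc=8 GgssCC=4 GgssCc=4
GgSSCc hits 4/64; gcd=4; 4÷4/64÷4 = 1/16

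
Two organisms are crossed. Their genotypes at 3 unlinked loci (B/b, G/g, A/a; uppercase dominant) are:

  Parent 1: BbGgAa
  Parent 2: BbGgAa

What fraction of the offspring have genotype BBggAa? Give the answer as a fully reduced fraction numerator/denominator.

BbGgAa gametes: BGA×1, BGa×1, BgA×1, Bga×1, bGA×1, bGa×1, bgA×1, bga×1
BbGgAa gametes: BGA×1, BGa×1, BgA×1, Bga×1, bGA×1, bGa×1, bgA×1, bga×1
BbGgAa×BbGgAa grid (8·8=64): BBGGAA=1 BBGGAa=2 BBGGaa=1 BBGgAA=2 BBGgAa=4 BBGgaa=2 BBggAA=1 BBggAa=2 BBggaa=1 BbGGAA=2 BbGGAa=4 BbGGaa=2 BbGgAA=4 BbGgAa=8 BbGgaa=4 BbggAA=2 BbggAa=4 Bbggaa=2 bbGGAA=1 bbGGAa=2 bbGGaa=1 bbGgAA=2 bbGgAa=4 bbGgaa=2 bbggAA=1 bbggAa=2 bbggaa=1
BBggAa hits 2/64; gcd=2; 2÷2/64÷2 = 1/32

P(BBggAa) = 1/32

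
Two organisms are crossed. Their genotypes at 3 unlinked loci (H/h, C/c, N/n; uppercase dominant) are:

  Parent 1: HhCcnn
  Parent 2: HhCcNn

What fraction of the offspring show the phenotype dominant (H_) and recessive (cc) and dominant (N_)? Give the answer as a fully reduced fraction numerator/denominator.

P(H_ cc N_) = 3/32

HhCcnn gametes: HCn×2, Hcn×2, hCn×2, hcn×2
HhCcNn gametes: HCN×1, HCn×1, HcN×1, Hcn×1, hCN×1, hCn×1, hcN×1, hcn×1
HhCcnn×HhCcNn grid (8·8=64): HHCCNn=2 HHCCnn=2 HHCcNn=4 HHCcnn=4 HHccNn=2 HHccnn=2 HhCCNn=4 HhCCnn=4 HhCcNn=8 HhCcnn=8 HhccNn=4 Hhccnn=4 hhCCNn=2 hhCCnn=2 hhCcNn=4 hhCcnn=4 hhccNn=2 hhccnn=2
H_ cc N_ hits 6/64; gcd=2; 6÷2/64÷2 = 3/32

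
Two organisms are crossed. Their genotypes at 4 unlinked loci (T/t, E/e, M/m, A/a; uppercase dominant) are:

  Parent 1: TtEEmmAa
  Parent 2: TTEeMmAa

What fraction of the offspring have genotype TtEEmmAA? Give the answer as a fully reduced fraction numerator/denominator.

TtEEmmAa gametes: TEmA×4, TEma×4, tEmA×4, tEma×4
TTEeMmAa gametes: TEMA×2, TEMa×2, TEmA×2, TEma×2, TeMA×2, TeMa×2, TemA×2, Tema×2
TtEEmmAa×TTEeMmAa grid (16·16=256): TTEEMmAA=8 TTEEMmAa=16 TTEEMmaa=8 TTEEmmAA=8 TTEEmmAa=16 TTEEmmaa=8 TTEeMmAA=8 TTEeMmAa=16 TTEeMmaa=8 TTEemmAA=8 TTEemmAa=16 TTEemmaa=8 TtEEMmAA=8 TtEEMmAa=16 TtEEMmaa=8 TtEEmmAA=8 TtEEmmAa=16 TtEEmmaa=8 TtEeMmAA=8 TtEeMmAa=16 TtEeMmaa=8 TtEemmAA=8 TtEemmAa=16 TtEemmaa=8
TtEEmmAA hits 8/256; gcd=8; 8÷8/256÷8 = 1/32

P(TtEEmmAA) = 1/32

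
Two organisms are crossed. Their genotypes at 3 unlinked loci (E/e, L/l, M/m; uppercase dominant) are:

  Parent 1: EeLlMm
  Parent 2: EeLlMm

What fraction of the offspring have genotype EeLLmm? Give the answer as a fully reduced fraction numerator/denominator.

P(EeLLmm) = 1/32

EeLlMm gametes: ELM×1, ELm×1, ElM×1, Elm×1, eLM×1, eLm×1, elM×1, elm×1
EeLlMm gametes: ELM×1, ELm×1, ElM×1, Elm×1, eLM×1, eLm×1, elM×1, elm×1
EeLlMm×EeLlMm grid (8·8=64): EELLMM=1 EELLMm=2 EELLmm=1 EELlMM=2 EELlMm=4 EELlmm=2 EEllMM=1 EEllMm=2 EEllmm=1 EeLLMM=2 EeLLMm=4 EeLLmm=2 EeLlMM=4 EeLlMm=8 EeLlmm=4 EellMM=2 EellMm=4 Eellmm=2 eeLLMM=1 eeLLMm=2 eeLLmm=1 eeLlMM=2 eeLlMm=4 eeLlmm=2 eellMM=1 eellMm=2 eellmm=1
EeLLmm hits 2/64; gcd=2; 2÷2/64÷2 = 1/32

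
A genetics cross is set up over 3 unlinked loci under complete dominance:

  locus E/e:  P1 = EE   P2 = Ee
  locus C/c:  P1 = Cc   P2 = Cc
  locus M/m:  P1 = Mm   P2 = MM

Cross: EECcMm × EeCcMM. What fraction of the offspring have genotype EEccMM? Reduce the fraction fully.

P(EEccMM) = 1/16

EECcMm gametes: ECM×2, ECm×2, EcM×2, Ecm×2
EeCcMM gametes: ECM×2, EcM×2, eCM×2, ecM×2
EECcMm×EeCcMM grid (8·8=64): EECCMM=4 EECCMm=4 EECcMM=8 EECcMm=8 EEccMM=4 EEccMm=4 EeCCMM=4 EeCCMm=4 EeCcMM=8 EeCcMm=8 EeccMM=4 EeccMm=4
EEccMM hits 4/64; gcd=4; 4÷4/64÷4 = 1/16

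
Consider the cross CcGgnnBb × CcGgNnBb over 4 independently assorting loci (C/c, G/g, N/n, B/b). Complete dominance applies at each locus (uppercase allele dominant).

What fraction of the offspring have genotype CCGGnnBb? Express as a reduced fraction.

CcGgnnBb gametes: CGnB×2, CGnb×2, CgnB×2, Cgnb×2, cGnB×2, cGnb×2, cgnB×2, cgnb×2
CcGgNnBb gametes: CGNB×1, CGNb×1, CGnB×1, CGnb×1, CgNB×1, CgNb×1, CgnB×1, Cgnb×1, cGNB×1, cGNb×1, cGnB×1, cGnb×1, cgNB×1, cgNb×1, cgnB×1, cgnb×1
CcGgnnBb×CcGgNnBb grid (16·16=256): CCGGNnBB=2 CCGGNnBb=4 CCGGNnbb=2 CCGGnnBB=2 CCGGnnBb=4 CCGGnnbb=2 CCGgNnBB=4 CCGgNnBb=8 CCGgNnbb=4 CCGgnnBB=4 CCGgnnBb=8 CCGgnnbb=4 CCggNnBB=2 CCggNnBb=4 CCggNnbb=2 CCggnnBB=2 CCggnnBb=4 CCggnnbb=2 CcGGNnBB=4 CcGGNnBb=8 CcGGNnbb=4 CcGGnnBB=4 CcGGnnBb=8 CcGGnnbb=4 CcGgNnBB=8 CcGgNnBb=16 CcGgNnbb=8 CcGgnnBB=8 CcGgnnBb=16 CcGgnnbb=8 CcggNnBB=4 CcggNnBb=8 CcggNnbb=4 CcggnnBB=4 CcggnnBb=8 Ccggnnbb=4 ccGGNnBB=2 ccGGNnBb=4 ccGGNnbb=2 ccGGnnBB=2 ccGGnnBb=4 ccGGnnbb=2 ccGgNnBB=4 ccGgNnBb=8 ccGgNnbb=4 ccGgnnBB=4 ccGgnnBb=8 ccGgnnbb=4 ccggNnBB=2 ccggNnBb=4 ccggNnbb=2 ccggnnBB=2 ccggnnBb=4 ccggnnbb=2
CCGGnnBb hits 4/256; gcd=4; 4÷4/256÷4 = 1/64

P(CCGGnnBb) = 1/64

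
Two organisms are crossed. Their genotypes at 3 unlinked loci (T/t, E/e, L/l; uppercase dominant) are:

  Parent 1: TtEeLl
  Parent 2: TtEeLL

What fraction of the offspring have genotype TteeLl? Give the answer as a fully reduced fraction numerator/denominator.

TtEeLl gametes: TEL×1, TEl×1, TeL×1, Tel×1, tEL×1, tEl×1, teL×1, tel×1
TtEeLL gametes: TEL×2, TeL×2, tEL×2, teL×2
TtEeLl×TtEeLL grid (8·8=64): TTEELL=2 TTEELl=2 TTEeLL=4 TTEeLl=4 TTeeLL=2 TTeeLl=2 TtEELL=4 TtEELl=4 TtEeLL=8 TtEeLl=8 TteeLL=4 TteeLl=4 ttEELL=2 ttEELl=2 ttEeLL=4 ttEeLl=4 tteeLL=2 tteeLl=2
TteeLl hits 4/64; gcd=4; 4÷4/64÷4 = 1/16

P(TteeLl) = 1/16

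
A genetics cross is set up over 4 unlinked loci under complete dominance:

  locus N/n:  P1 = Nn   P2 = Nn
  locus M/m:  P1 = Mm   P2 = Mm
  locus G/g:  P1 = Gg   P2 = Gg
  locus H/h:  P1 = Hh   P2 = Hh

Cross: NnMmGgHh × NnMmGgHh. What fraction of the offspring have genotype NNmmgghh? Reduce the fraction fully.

NnMmGgHh gametes: NMGH×1, NMGh×1, NMgH×1, NMgh×1, NmGH×1, NmGh×1, NmgH×1, Nmgh×1, nMGH×1, nMGh×1, nMgH×1, nMgh×1, nmGH×1, nmGh×1, nmgH×1, nmgh×1
NnMmGgHh gametes: NMGH×1, NMGh×1, NMgH×1, NMgh×1, NmGH×1, NmGh×1, NmgH×1, Nmgh×1, nMGH×1, nMGh×1, nMgH×1, nMgh×1, nmGH×1, nmGh×1, nmgH×1, nmgh×1
NnMmGgHh×NnMmGgHh grid (16·16=256): NNMMGGHH=1 NNMMGGHh=2 NNMMGGhh=1 NNMMGgHH=2 NNMMGgHh=4 NNMMGghh=2 NNMMggHH=1 NNMMggHh=2 NNMMgghh=1 NNMmGGHH=2 NNMmGGHh=4 NNMmGGhh=2 NNMmGgHH=4 NNMmGgHh=8 NNMmGghh=4 NNMmggHH=2 NNMmggHh=4 NNMmgghh=2 NNmmGGHH=1 NNmmGGHh=2 NNmmGGhh=1 NNmmGgHH=2 NNmmGgHh=4 NNmmGghh=2 NNmmggHH=1 NNmmggHh=2 NNmmgghh=1 NnMMGGHH=2 NnMMGGHh=4 NnMMGGhh=2 NnMMGgHH=4 NnMMGgHh=8 NnMMGghh=4 NnMMggHH=2 NnMMggHh=4 NnMMgghh=2 NnMmGGHH=4 NnMmGGHh=8 NnMmGGhh=4 NnMmGgHH=8 NnMmGgHh=16 NnMmGghh=8 NnMmggHH=4 NnMmggHh=8 NnMmgghh=4 NnmmGGHH=2 NnmmGGHh=4 NnmmGGhh=2 NnmmGgHH=4 NnmmGgHh=8 NnmmGghh=4 NnmmggHH=2 NnmmggHh=4 Nnmmgghh=2 nnMMGGHH=1 nnMMGGHh=2 nnMMGGhh=1 nnMMGgHH=2 nnMMGgHh=4 nnMMGghh=2 nnMMggHH=1 nnMMggHh=2 nnMMgghh=1 nnMmGGHH=2 nnMmGGHh=4 nnMmGGhh=2 nnMmGgHH=4 nnMmGgHh=8 nnMmGghh=4 nnMmggHH=2 nnMmggHh=4 nnMmgghh=2 nnmmGGHH=1 nnmmGGHh=2 nnmmGGhh=1 nnmmGgHH=2 nnmmGgHh=4 nnmmGghh=2 nnmmggHH=1 nnmmggHh=2 nnmmgghh=1
NNmmgghh hits 1/256; gcd=1; 1÷1/256÷1 = 1/256

P(NNmmgghh) = 1/256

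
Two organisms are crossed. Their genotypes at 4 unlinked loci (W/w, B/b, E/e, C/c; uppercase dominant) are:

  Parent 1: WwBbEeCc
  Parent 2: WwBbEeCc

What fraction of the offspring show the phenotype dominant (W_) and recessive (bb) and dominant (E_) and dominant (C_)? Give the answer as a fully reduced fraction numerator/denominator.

WwBbEeCc gametes: WBEC×1, WBEc×1, WBeC×1, WBec×1, WbEC×1, WbEc×1, WbeC×1, Wbec×1, wBEC×1, wBEc×1, wBeC×1, wBec×1, wbEC×1, wbEc×1, wbeC×1, wbec×1
WwBbEeCc gametes: WBEC×1, WBEc×1, WBeC×1, WBec×1, WbEC×1, WbEc×1, WbeC×1, Wbec×1, wBEC×1, wBEc×1, wBeC×1, wBec×1, wbEC×1, wbEc×1, wbeC×1, wbec×1
WwBbEeCc×WwBbEeCc grid (16·16=256): WWBBEECC=1 WWBBEECc=2 WWBBEEcc=1 WWBBEeCC=2 WWBBEeCc=4 WWBBEecc=2 WWBBeeCC=1 WWBBeeCc=2 WWBBeecc=1 WWBbEECC=2 WWBbEECc=4 WWBbEEcc=2 WWBbEeCC=4 WWBbEeCc=8 WWBbEecc=4 WWBbeeCC=2 WWBbeeCc=4 WWBbeecc=2 WWbbEECC=1 WWbbEECc=2 WWbbEEcc=1 WWbbEeCC=2 WWbbEeCc=4 WWbbEecc=2 WWbbeeCC=1 WWbbeeCc=2 WWbbeecc=1 WwBBEECC=2 WwBBEECc=4 WwBBEEcc=2 WwBBEeCC=4 WwBBEeCc=8 WwBBEecc=4 WwBBeeCC=2 WwBBeeCc=4 WwBBeecc=2 WwBbEECC=4 WwBbEECc=8 WwBbEEcc=4 WwBbEeCC=8 WwBbEeCc=16 WwBbEecc=8 WwBbeeCC=4 WwBbeeCc=8 WwBbeecc=4 WwbbEECC=2 WwbbEECc=4 WwbbEEcc=2 WwbbEeCC=4 WwbbEeCc=8 WwbbEecc=4 WwbbeeCC=2 WwbbeeCc=4 Wwbbeecc=2 wwBBEECC=1 wwBBEECc=2 wwBBEEcc=1 wwBBEeCC=2 wwBBEeCc=4 wwBBEecc=2 wwBBeeCC=1 wwBBeeCc=2 wwBBeecc=1 wwBbEECC=2 wwBbEECc=4 wwBbEEcc=2 wwBbEeCC=4 wwBbEeCc=8 wwBbEecc=4 wwBbeeCC=2 wwBbeeCc=4 wwBbeecc=2 wwbbEECC=1 wwbbEECc=2 wwbbEEcc=1 wwbbEeCC=2 wwbbEeCc=4 wwbbEecc=2 wwbbeeCC=1 wwbbeeCc=2 wwbbeecc=1
W_ bb E_ C_ hits 27/256; gcd=1; 27÷1/256÷1 = 27/256

P(W_ bb E_ C_) = 27/256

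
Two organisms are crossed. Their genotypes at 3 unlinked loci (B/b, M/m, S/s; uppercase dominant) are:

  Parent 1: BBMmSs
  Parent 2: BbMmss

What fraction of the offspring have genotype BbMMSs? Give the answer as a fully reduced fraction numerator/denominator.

BBMmSs gametes: BMS×2, BMs×2, BmS×2, Bms×2
BbMmss gametes: BMs×2, Bms×2, bMs×2, bms×2
BBMmSs×BbMmss grid (8·8=64): BBMMSs=4 BBMMss=4 BBMmSs=8 BBMmss=8 BBmmSs=4 BBmmss=4 BbMMSs=4 BbMMss=4 BbMmSs=8 BbMmss=8 BbmmSs=4 Bbmmss=4
BbMMSs hits 4/64; gcd=4; 4÷4/64÷4 = 1/16

P(BbMMSs) = 1/16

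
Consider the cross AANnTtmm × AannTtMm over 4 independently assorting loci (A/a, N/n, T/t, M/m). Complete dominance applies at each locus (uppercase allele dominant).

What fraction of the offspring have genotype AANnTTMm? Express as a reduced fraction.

P(AANnTTMm) = 1/32

AANnTtmm gametes: ANTm×4, ANtm×4, AnTm×4, Antm×4
AannTtMm gametes: AnTM×2, AnTm×2, AntM×2, Antm×2, anTM×2, anTm×2, antM×2, antm×2
AANnTtmm×AannTtMm grid (16·16=256): AANnTTMm=8 AANnTTmm=8 AANnTtMm=16 AANnTtmm=16 AANnttMm=8 AANnttmm=8 AAnnTTMm=8 AAnnTTmm=8 AAnnTtMm=16 AAnnTtmm=16 AAnnttMm=8 AAnnttmm=8 AaNnTTMm=8 AaNnTTmm=8 AaNnTtMm=16 AaNnTtmm=16 AaNnttMm=8 AaNnttmm=8 AannTTMm=8 AannTTmm=8 AannTtMm=16 AannTtmm=16 AannttMm=8 Aannttmm=8
AANnTTMm hits 8/256; gcd=8; 8÷8/256÷8 = 1/32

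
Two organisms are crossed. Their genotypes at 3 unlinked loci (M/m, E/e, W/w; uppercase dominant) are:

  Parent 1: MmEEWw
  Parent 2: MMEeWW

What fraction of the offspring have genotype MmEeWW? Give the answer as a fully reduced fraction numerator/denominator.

P(MmEeWW) = 1/8

MmEEWw gametes: MEW×2, MEw×2, mEW×2, mEw×2
MMEeWW gametes: MEW×4, MeW×4
MmEEWw×MMEeWW grid (8·8=64): MMEEWW=8 MMEEWw=8 MMEeWW=8 MMEeWw=8 MmEEWW=8 MmEEWw=8 MmEeWW=8 MmEeWw=8
MmEeWW hits 8/64; gcd=8; 8÷8/64÷8 = 1/8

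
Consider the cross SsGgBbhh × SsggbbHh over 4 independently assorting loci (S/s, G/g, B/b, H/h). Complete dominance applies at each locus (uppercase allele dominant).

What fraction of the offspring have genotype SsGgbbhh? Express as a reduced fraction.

P(SsGgbbhh) = 1/16

SsGgBbhh gametes: SGBh×2, SGbh×2, SgBh×2, Sgbh×2, sGBh×2, sGbh×2, sgBh×2, sgbh×2
SsggbbHh gametes: SgbH×4, Sgbh×4, sgbH×4, sgbh×4
SsGgBbhh×SsggbbHh grid (16·16=256): SSGgBbHh=8 SSGgBbhh=8 SSGgbbHh=8 SSGgbbhh=8 SSggBbHh=8 SSggBbhh=8 SSggbbHh=8 SSggbbhh=8 SsGgBbHh=16 SsGgBbhh=16 SsGgbbHh=16 SsGgbbhh=16 SsggBbHh=16 SsggBbhh=16 SsggbbHh=16 Ssggbbhh=16 ssGgBbHh=8 ssGgBbhh=8 ssGgbbHh=8 ssGgbbhh=8 ssggBbHh=8 ssggBbhh=8 ssggbbHh=8 ssggbbhh=8
SsGgbbhh hits 16/256; gcd=16; 16÷16/256÷16 = 1/16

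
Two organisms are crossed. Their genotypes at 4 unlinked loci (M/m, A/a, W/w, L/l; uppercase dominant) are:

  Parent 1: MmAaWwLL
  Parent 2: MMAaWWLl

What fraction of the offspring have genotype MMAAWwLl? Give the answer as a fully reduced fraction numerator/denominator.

MmAaWwLL gametes: MAWL×2, MAwL×2, MaWL×2, MawL×2, mAWL×2, mAwL×2, maWL×2, mawL×2
MMAaWWLl gametes: MAWL×4, MAWl×4, MaWL×4, MaWl×4
MmAaWwLL×MMAaWWLl grid (16·16=256): MMAAWWLL=8 MMAAWWLl=8 MMAAWwLL=8 MMAAWwLl=8 MMAaWWLL=16 MMAaWWLl=16 MMAaWwLL=16 MMAaWwLl=16 MMaaWWLL=8 MMaaWWLl=8 MMaaWwLL=8 MMaaWwLl=8 MmAAWWLL=8 MmAAWWLl=8 MmAAWwLL=8 MmAAWwLl=8 MmAaWWLL=16 MmAaWWLl=16 MmAaWwLL=16 MmAaWwLl=16 MmaaWWLL=8 MmaaWWLl=8 MmaaWwLL=8 MmaaWwLl=8
MMAAWwLl hits 8/256; gcd=8; 8÷8/256÷8 = 1/32

P(MMAAWwLl) = 1/32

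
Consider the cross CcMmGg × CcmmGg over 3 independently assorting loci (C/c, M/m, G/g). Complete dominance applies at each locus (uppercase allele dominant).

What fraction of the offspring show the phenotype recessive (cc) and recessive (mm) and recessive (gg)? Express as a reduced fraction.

P(cc mm gg) = 1/32

CcMmGg gametes: CMG×1, CMg×1, CmG×1, Cmg×1, cMG×1, cMg×1, cmG×1, cmg×1
CcmmGg gametes: CmG×2, Cmg×2, cmG×2, cmg×2
CcMmGg×CcmmGg grid (8·8=64): CCMmGG=2 CCMmGg=4 CCMmgg=2 CCmmGG=2 CCmmGg=4 CCmmgg=2 CcMmGG=4 CcMmGg=8 CcMmgg=4 CcmmGG=4 CcmmGg=8 Ccmmgg=4 ccMmGG=2 ccMmGg=4 ccMmgg=2 ccmmGG=2 ccmmGg=4 ccmmgg=2
cc mm gg hits 2/64; gcd=2; 2÷2/64÷2 = 1/32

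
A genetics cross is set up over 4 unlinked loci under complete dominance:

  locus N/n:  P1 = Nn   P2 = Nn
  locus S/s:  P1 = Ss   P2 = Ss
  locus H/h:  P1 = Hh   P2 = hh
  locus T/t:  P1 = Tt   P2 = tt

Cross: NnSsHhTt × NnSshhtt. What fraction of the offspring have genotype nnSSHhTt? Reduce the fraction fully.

NnSsHhTt gametes: NSHT×1, NSHt×1, NShT×1, NSht×1, NsHT×1, NsHt×1, NshT×1, Nsht×1, nSHT×1, nSHt×1, nShT×1, nSht×1, nsHT×1, nsHt×1, nshT×1, nsht×1
NnSshhtt gametes: NSht×4, Nsht×4, nSht×4, nsht×4
NnSsHhTt×NnSshhtt grid (16·16=256): NNSSHhTt=4 NNSSHhtt=4 NNSShhTt=4 NNSShhtt=4 NNSsHhTt=8 NNSsHhtt=8 NNSshhTt=8 NNSshhtt=8 NNssHhTt=4 NNssHhtt=4 NNsshhTt=4 NNsshhtt=4 NnSSHhTt=8 NnSSHhtt=8 NnSShhTt=8 NnSShhtt=8 NnSsHhTt=16 NnSsHhtt=16 NnSshhTt=16 NnSshhtt=16 NnssHhTt=8 NnssHhtt=8 NnsshhTt=8 Nnsshhtt=8 nnSSHhTt=4 nnSSHhtt=4 nnSShhTt=4 nnSShhtt=4 nnSsHhTt=8 nnSsHhtt=8 nnSshhTt=8 nnSshhtt=8 nnssHhTt=4 nnssHhtt=4 nnsshhTt=4 nnsshhtt=4
nnSSHhTt hits 4/256; gcd=4; 4÷4/256÷4 = 1/64

P(nnSSHhTt) = 1/64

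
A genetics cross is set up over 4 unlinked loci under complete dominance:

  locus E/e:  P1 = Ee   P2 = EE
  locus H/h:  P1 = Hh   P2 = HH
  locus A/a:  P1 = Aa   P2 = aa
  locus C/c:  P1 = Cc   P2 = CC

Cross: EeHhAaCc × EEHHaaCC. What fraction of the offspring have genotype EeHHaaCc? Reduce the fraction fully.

EeHhAaCc gametes: EHAC×1, EHAc×1, EHaC×1, EHac×1, EhAC×1, EhAc×1, EhaC×1, Ehac×1, eHAC×1, eHAc×1, eHaC×1, eHac×1, ehAC×1, ehAc×1, ehaC×1, ehac×1
EEHHaaCC gametes: EHaC×16
EeHhAaCc×EEHHaaCC grid (16·16=256): EEHHAaCC=16 EEHHAaCc=16 EEHHaaCC=16 EEHHaaCc=16 EEHhAaCC=16 EEHhAaCc=16 EEHhaaCC=16 EEHhaaCc=16 EeHHAaCC=16 EeHHAaCc=16 EeHHaaCC=16 EeHHaaCc=16 EeHhAaCC=16 EeHhAaCc=16 EeHhaaCC=16 EeHhaaCc=16
EeHHaaCc hits 16/256; gcd=16; 16÷16/256÷16 = 1/16

P(EeHHaaCc) = 1/16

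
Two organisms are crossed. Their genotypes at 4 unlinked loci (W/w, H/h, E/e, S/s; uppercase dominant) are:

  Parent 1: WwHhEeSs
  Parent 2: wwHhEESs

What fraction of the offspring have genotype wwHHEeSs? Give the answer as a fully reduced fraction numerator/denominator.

P(wwHHEeSs) = 1/32

WwHhEeSs gametes: WHES×1, WHEs×1, WHeS×1, WHes×1, WhES×1, WhEs×1, WheS×1, Whes×1, wHES×1, wHEs×1, wHeS×1, wHes×1, whES×1, whEs×1, wheS×1, whes×1
wwHhEESs gametes: wHES×4, wHEs×4, whES×4, whEs×4
WwHhEeSs×wwHhEESs grid (16·16=256): WwHHEESS=4 WwHHEESs=8 WwHHEEss=4 WwHHEeSS=4 WwHHEeSs=8 WwHHEess=4 WwHhEESS=8 WwHhEESs=16 WwHhEEss=8 WwHhEeSS=8 WwHhEeSs=16 WwHhEess=8 WwhhEESS=4 WwhhEESs=8 WwhhEEss=4 WwhhEeSS=4 WwhhEeSs=8 WwhhEess=4 wwHHEESS=4 wwHHEESs=8 wwHHEEss=4 wwHHEeSS=4 wwHHEeSs=8 wwHHEess=4 wwHhEESS=8 wwHhEESs=16 wwHhEEss=8 wwHhEeSS=8 wwHhEeSs=16 wwHhEess=8 wwhhEESS=4 wwhhEESs=8 wwhhEEss=4 wwhhEeSS=4 wwhhEeSs=8 wwhhEess=4
wwHHEeSs hits 8/256; gcd=8; 8÷8/256÷8 = 1/32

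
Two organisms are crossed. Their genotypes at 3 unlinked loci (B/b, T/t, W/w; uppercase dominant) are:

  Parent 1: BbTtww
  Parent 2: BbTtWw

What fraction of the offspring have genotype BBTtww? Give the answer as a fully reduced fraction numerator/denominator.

BbTtww gametes: BTw×2, Btw×2, bTw×2, btw×2
BbTtWw gametes: BTW×1, BTw×1, BtW×1, Btw×1, bTW×1, bTw×1, btW×1, btw×1
BbTtww×BbTtWw grid (8·8=64): BBTTWw=2 BBTTww=2 BBTtWw=4 BBTtww=4 BBttWw=2 BBttww=2 BbTTWw=4 BbTTww=4 BbTtWw=8 BbTtww=8 BbttWw=4 Bbttww=4 bbTTWw=2 bbTTww=2 bbTtWw=4 bbTtww=4 bbttWw=2 bbttww=2
BBTtww hits 4/64; gcd=4; 4÷4/64÷4 = 1/16

P(BBTtww) = 1/16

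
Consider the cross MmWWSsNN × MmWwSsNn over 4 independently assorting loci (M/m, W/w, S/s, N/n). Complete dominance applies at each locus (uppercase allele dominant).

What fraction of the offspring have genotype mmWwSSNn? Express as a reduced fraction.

P(mmWwSSNn) = 1/64

MmWWSsNN gametes: MWSN×4, MWsN×4, mWSN×4, mWsN×4
MmWwSsNn gametes: MWSN×1, MWSn×1, MWsN×1, MWsn×1, MwSN×1, MwSn×1, MwsN×1, Mwsn×1, mWSN×1, mWSn×1, mWsN×1, mWsn×1, mwSN×1, mwSn×1, mwsN×1, mwsn×1
MmWWSsNN×MmWwSsNn grid (16·16=256): MMWWSSNN=4 MMWWSSNn=4 MMWWSsNN=8 MMWWSsNn=8 MMWWssNN=4 MMWWssNn=4 MMWwSSNN=4 MMWwSSNn=4 MMWwSsNN=8 MMWwSsNn=8 MMWwssNN=4 MMWwssNn=4 MmWWSSNN=8 MmWWSSNn=8 MmWWSsNN=16 MmWWSsNn=16 MmWWssNN=8 MmWWssNn=8 MmWwSSNN=8 MmWwSSNn=8 MmWwSsNN=16 MmWwSsNn=16 MmWwssNN=8 MmWwssNn=8 mmWWSSNN=4 mmWWSSNn=4 mmWWSsNN=8 mmWWSsNn=8 mmWWssNN=4 mmWWssNn=4 mmWwSSNN=4 mmWwSSNn=4 mmWwSsNN=8 mmWwSsNn=8 mmWwssNN=4 mmWwssNn=4
mmWwSSNn hits 4/256; gcd=4; 4÷4/256÷4 = 1/64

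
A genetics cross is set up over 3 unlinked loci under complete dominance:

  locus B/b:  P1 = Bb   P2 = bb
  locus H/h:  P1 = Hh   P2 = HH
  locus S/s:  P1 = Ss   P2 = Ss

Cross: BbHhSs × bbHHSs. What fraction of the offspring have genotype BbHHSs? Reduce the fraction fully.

P(BbHHSs) = 1/8

BbHhSs gametes: BHS×1, BHs×1, BhS×1, Bhs×1, bHS×1, bHs×1, bhS×1, bhs×1
bbHHSs gametes: bHS×4, bHs×4
BbHhSs×bbHHSs grid (8·8=64): BbHHSS=4 BbHHSs=8 BbHHss=4 BbHhSS=4 BbHhSs=8 BbHhss=4 bbHHSS=4 bbHHSs=8 bbHHss=4 bbHhSS=4 bbHhSs=8 bbHhss=4
BbHHSs hits 8/64; gcd=8; 8÷8/64÷8 = 1/8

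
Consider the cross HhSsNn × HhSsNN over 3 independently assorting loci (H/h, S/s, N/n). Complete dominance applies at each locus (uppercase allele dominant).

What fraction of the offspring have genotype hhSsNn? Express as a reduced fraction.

P(hhSsNn) = 1/16

HhSsNn gametes: HSN×1, HSn×1, HsN×1, Hsn×1, hSN×1, hSn×1, hsN×1, hsn×1
HhSsNN gametes: HSN×2, HsN×2, hSN×2, hsN×2
HhSsNn×HhSsNN grid (8·8=64): HHSSNN=2 HHSSNn=2 HHSsNN=4 HHSsNn=4 HHssNN=2 HHssNn=2 HhSSNN=4 HhSSNn=4 HhSsNN=8 HhSsNn=8 HhssNN=4 HhssNn=4 hhSSNN=2 hhSSNn=2 hhSsNN=4 hhSsNn=4 hhssNN=2 hhssNn=2
hhSsNn hits 4/64; gcd=4; 4÷4/64÷4 = 1/16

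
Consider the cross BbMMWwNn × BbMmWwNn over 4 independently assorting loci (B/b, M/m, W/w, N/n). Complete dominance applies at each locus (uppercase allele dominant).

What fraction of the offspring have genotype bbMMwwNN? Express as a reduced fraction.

P(bbMMwwNN) = 1/128

BbMMWwNn gametes: BMWN×2, BMWn×2, BMwN×2, BMwn×2, bMWN×2, bMWn×2, bMwN×2, bMwn×2
BbMmWwNn gametes: BMWN×1, BMWn×1, BMwN×1, BMwn×1, BmWN×1, BmWn×1, BmwN×1, Bmwn×1, bMWN×1, bMWn×1, bMwN×1, bMwn×1, bmWN×1, bmWn×1, bmwN×1, bmwn×1
BbMMWwNn×BbMmWwNn grid (16·16=256): BBMMWWNN=2 BBMMWWNn=4 BBMMWWnn=2 BBMMWwNN=4 BBMMWwNn=8 BBMMWwnn=4 BBMMwwNN=2 BBMMwwNn=4 BBMMwwnn=2 BBMmWWNN=2 BBMmWWNn=4 BBMmWWnn=2 BBMmWwNN=4 BBMmWwNn=8 BBMmWwnn=4 BBMmwwNN=2 BBMmwwNn=4 BBMmwwnn=2 BbMMWWNN=4 BbMMWWNn=8 BbMMWWnn=4 BbMMWwNN=8 BbMMWwNn=16 BbMMWwnn=8 BbMMwwNN=4 BbMMwwNn=8 BbMMwwnn=4 BbMmWWNN=4 BbMmWWNn=8 BbMmWWnn=4 BbMmWwNN=8 BbMmWwNn=16 BbMmWwnn=8 BbMmwwNN=4 BbMmwwNn=8 BbMmwwnn=4 bbMMWWNN=2 bbMMWWNn=4 bbMMWWnn=2 bbMMWwNN=4 bbMMWwNn=8 bbMMWwnn=4 bbMMwwNN=2 bbMMwwNn=4 bbMMwwnn=2 bbMmWWNN=2 bbMmWWNn=4 bbMmWWnn=2 bbMmWwNN=4 bbMmWwNn=8 bbMmWwnn=4 bbMmwwNN=2 bbMmwwNn=4 bbMmwwnn=2
bbMMwwNN hits 2/256; gcd=2; 2÷2/256÷2 = 1/128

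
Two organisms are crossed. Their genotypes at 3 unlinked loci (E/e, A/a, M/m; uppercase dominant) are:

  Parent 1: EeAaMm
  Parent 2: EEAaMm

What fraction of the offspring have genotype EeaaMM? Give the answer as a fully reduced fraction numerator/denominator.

EeAaMm gametes: EAM×1, EAm×1, EaM×1, Eam×1, eAM×1, eAm×1, eaM×1, eam×1
EEAaMm gametes: EAM×2, EAm×2, EaM×2, Eam×2
EeAaMm×EEAaMm grid (8·8=64): EEAAMM=2 EEAAMm=4 EEAAmm=2 EEAaMM=4 EEAaMm=8 EEAamm=4 EEaaMM=2 EEaaMm=4 EEaamm=2 EeAAMM=2 EeAAMm=4 EeAAmm=2 EeAaMM=4 EeAaMm=8 EeAamm=4 EeaaMM=2 EeaaMm=4 Eeaamm=2
EeaaMM hits 2/64; gcd=2; 2÷2/64÷2 = 1/32

P(EeaaMM) = 1/32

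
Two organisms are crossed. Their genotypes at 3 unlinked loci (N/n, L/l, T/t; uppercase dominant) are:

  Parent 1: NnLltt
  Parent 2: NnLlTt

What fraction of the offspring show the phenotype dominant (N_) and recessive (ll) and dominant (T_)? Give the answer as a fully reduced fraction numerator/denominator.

P(N_ ll T_) = 3/32

NnLltt gametes: NLt×2, Nlt×2, nLt×2, nlt×2
NnLlTt gametes: NLT×1, NLt×1, NlT×1, Nlt×1, nLT×1, nLt×1, nlT×1, nlt×1
NnLltt×NnLlTt grid (8·8=64): NNLLTt=2 NNLLtt=2 NNLlTt=4 NNLltt=4 NNllTt=2 NNlltt=2 NnLLTt=4 NnLLtt=4 NnLlTt=8 NnLltt=8 NnllTt=4 Nnlltt=4 nnLLTt=2 nnLLtt=2 nnLlTt=4 nnLltt=4 nnllTt=2 nnlltt=2
N_ ll T_ hits 6/64; gcd=2; 6÷2/64÷2 = 3/32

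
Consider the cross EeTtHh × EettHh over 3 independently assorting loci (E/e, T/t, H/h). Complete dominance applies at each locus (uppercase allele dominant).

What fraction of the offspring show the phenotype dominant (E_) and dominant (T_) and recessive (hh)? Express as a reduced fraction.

P(E_ T_ hh) = 3/32

EeTtHh gametes: ETH×1, ETh×1, EtH×1, Eth×1, eTH×1, eTh×1, etH×1, eth×1
EettHh gametes: EtH×2, Eth×2, etH×2, eth×2
EeTtHh×EettHh grid (8·8=64): EETtHH=2 EETtHh=4 EETthh=2 EEttHH=2 EEttHh=4 EEtthh=2 EeTtHH=4 EeTtHh=8 EeTthh=4 EettHH=4 EettHh=8 Eetthh=4 eeTtHH=2 eeTtHh=4 eeTthh=2 eettHH=2 eettHh=4 eetthh=2
E_ T_ hh hits 6/64; gcd=2; 6÷2/64÷2 = 3/32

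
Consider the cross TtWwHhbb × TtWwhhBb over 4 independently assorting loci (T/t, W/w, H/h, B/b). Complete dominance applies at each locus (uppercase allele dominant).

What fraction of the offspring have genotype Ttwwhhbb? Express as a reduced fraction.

P(Ttwwhhbb) = 1/32

TtWwHhbb gametes: TWHb×2, TWhb×2, TwHb×2, Twhb×2, tWHb×2, tWhb×2, twHb×2, twhb×2
TtWwhhBb gametes: TWhB×2, TWhb×2, TwhB×2, Twhb×2, tWhB×2, tWhb×2, twhB×2, twhb×2
TtWwHhbb×TtWwhhBb grid (16·16=256): TTWWHhBb=4 TTWWHhbb=4 TTWWhhBb=4 TTWWhhbb=4 TTWwHhBb=8 TTWwHhbb=8 TTWwhhBb=8 TTWwhhbb=8 TTwwHhBb=4 TTwwHhbb=4 TTwwhhBb=4 TTwwhhbb=4 TtWWHhBb=8 TtWWHhbb=8 TtWWhhBb=8 TtWWhhbb=8 TtWwHhBb=16 TtWwHhbb=16 TtWwhhBb=16 TtWwhhbb=16 TtwwHhBb=8 TtwwHhbb=8 TtwwhhBb=8 Ttwwhhbb=8 ttWWHhBb=4 ttWWHhbb=4 ttWWhhBb=4 ttWWhhbb=4 ttWwHhBb=8 ttWwHhbb=8 ttWwhhBb=8 ttWwhhbb=8 ttwwHhBb=4 ttwwHhbb=4 ttwwhhBb=4 ttwwhhbb=4
Ttwwhhbb hits 8/256; gcd=8; 8÷8/256÷8 = 1/32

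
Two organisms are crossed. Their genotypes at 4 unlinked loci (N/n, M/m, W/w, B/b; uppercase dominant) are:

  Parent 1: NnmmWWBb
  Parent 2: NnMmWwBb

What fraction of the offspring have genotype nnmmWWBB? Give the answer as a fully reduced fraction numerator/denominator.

NnmmWWBb gametes: NmWB×4, NmWb×4, nmWB×4, nmWb×4
NnMmWwBb gametes: NMWB×1, NMWb×1, NMwB×1, NMwb×1, NmWB×1, NmWb×1, NmwB×1, Nmwb×1, nMWB×1, nMWb×1, nMwB×1, nMwb×1, nmWB×1, nmWb×1, nmwB×1, nmwb×1
NnmmWWBb×NnMmWwBb grid (16·16=256): NNMmWWBB=4 NNMmWWBb=8 NNMmWWbb=4 NNMmWwBB=4 NNMmWwBb=8 NNMmWwbb=4 NNmmWWBB=4 NNmmWWBb=8 NNmmWWbb=4 NNmmWwBB=4 NNmmWwBb=8 NNmmWwbb=4 NnMmWWBB=8 NnMmWWBb=16 NnMmWWbb=8 NnMmWwBB=8 NnMmWwBb=16 NnMmWwbb=8 NnmmWWBB=8 NnmmWWBb=16 NnmmWWbb=8 NnmmWwBB=8 NnmmWwBb=16 NnmmWwbb=8 nnMmWWBB=4 nnMmWWBb=8 nnMmWWbb=4 nnMmWwBB=4 nnMmWwBb=8 nnMmWwbb=4 nnmmWWBB=4 nnmmWWBb=8 nnmmWWbb=4 nnmmWwBB=4 nnmmWwBb=8 nnmmWwbb=4
nnmmWWBB hits 4/256; gcd=4; 4÷4/256÷4 = 1/64

P(nnmmWWBB) = 1/64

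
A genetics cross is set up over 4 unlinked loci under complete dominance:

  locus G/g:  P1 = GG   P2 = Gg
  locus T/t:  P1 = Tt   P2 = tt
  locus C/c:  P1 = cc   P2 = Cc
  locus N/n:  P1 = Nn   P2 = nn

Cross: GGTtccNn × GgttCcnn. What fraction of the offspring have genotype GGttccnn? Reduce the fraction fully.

P(GGttccnn) = 1/16

GGTtccNn gametes: GTcN×4, GTcn×4, GtcN×4, Gtcn×4
GgttCcnn gametes: GtCn×4, Gtcn×4, gtCn×4, gtcn×4
GGTtccNn×GgttCcnn grid (16·16=256): GGTtCcNn=16 GGTtCcnn=16 GGTtccNn=16 GGTtccnn=16 GGttCcNn=16 GGttCcnn=16 GGttccNn=16 GGttccnn=16 GgTtCcNn=16 GgTtCcnn=16 GgTtccNn=16 GgTtccnn=16 GgttCcNn=16 GgttCcnn=16 GgttccNn=16 Ggttccnn=16
GGttccnn hits 16/256; gcd=16; 16÷16/256÷16 = 1/16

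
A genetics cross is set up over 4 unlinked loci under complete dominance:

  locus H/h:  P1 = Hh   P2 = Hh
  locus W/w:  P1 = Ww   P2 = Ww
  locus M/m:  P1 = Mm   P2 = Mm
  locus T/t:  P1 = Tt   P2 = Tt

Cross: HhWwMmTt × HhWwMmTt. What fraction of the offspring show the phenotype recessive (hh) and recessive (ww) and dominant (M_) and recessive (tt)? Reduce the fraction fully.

HhWwMmTt gametes: HWMT×1, HWMt×1, HWmT×1, HWmt×1, HwMT×1, HwMt×1, HwmT×1, Hwmt×1, hWMT×1, hWMt×1, hWmT×1, hWmt×1, hwMT×1, hwMt×1, hwmT×1, hwmt×1
HhWwMmTt gametes: HWMT×1, HWMt×1, HWmT×1, HWmt×1, HwMT×1, HwMt×1, HwmT×1, Hwmt×1, hWMT×1, hWMt×1, hWmT×1, hWmt×1, hwMT×1, hwMt×1, hwmT×1, hwmt×1
HhWwMmTt×HhWwMmTt grid (16·16=256): HHWWMMTT=1 HHWWMMTt=2 HHWWMMtt=1 HHWWMmTT=2 HHWWMmTt=4 HHWWMmtt=2 HHWWmmTT=1 HHWWmmTt=2 HHWWmmtt=1 HHWwMMTT=2 HHWwMMTt=4 HHWwMMtt=2 HHWwMmTT=4 HHWwMmTt=8 HHWwMmtt=4 HHWwmmTT=2 HHWwmmTt=4 HHWwmmtt=2 HHwwMMTT=1 HHwwMMTt=2 HHwwMMtt=1 HHwwMmTT=2 HHwwMmTt=4 HHwwMmtt=2 HHwwmmTT=1 HHwwmmTt=2 HHwwmmtt=1 HhWWMMTT=2 HhWWMMTt=4 HhWWMMtt=2 HhWWMmTT=4 HhWWMmTt=8 HhWWMmtt=4 HhWWmmTT=2 HhWWmmTt=4 HhWWmmtt=2 HhWwMMTT=4 HhWwMMTt=8 HhWwMMtt=4 HhWwMmTT=8 HhWwMmTt=16 HhWwMmtt=8 HhWwmmTT=4 HhWwmmTt=8 HhWwmmtt=4 HhwwMMTT=2 HhwwMMTt=4 HhwwMMtt=2 HhwwMmTT=4 HhwwMmTt=8 HhwwMmtt=4 HhwwmmTT=2 HhwwmmTt=4 Hhwwmmtt=2 hhWWMMTT=1 hhWWMMTt=2 hhWWMMtt=1 hhWWMmTT=2 hhWWMmTt=4 hhWWMmtt=2 hhWWmmTT=1 hhWWmmTt=2 hhWWmmtt=1 hhWwMMTT=2 hhWwMMTt=4 hhWwMMtt=2 hhWwMmTT=4 hhWwMmTt=8 hhWwMmtt=4 hhWwmmTT=2 hhWwmmTt=4 hhWwmmtt=2 hhwwMMTT=1 hhwwMMTt=2 hhwwMMtt=1 hhwwMmTT=2 hhwwMmTt=4 hhwwMmtt=2 hhwwmmTT=1 hhwwmmTt=2 hhwwmmtt=1
hh ww M_ tt hits 3/256; gcd=1; 3÷1/256÷1 = 3/256

P(hh ww M_ tt) = 3/256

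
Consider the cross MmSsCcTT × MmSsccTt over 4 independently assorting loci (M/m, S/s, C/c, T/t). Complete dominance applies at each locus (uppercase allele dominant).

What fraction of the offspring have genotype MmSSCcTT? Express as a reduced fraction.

MmSsCcTT gametes: MSCT×2, MScT×2, MsCT×2, MscT×2, mSCT×2, mScT×2, msCT×2, mscT×2
MmSsccTt gametes: MScT×2, MSct×2, MscT×2, Msct×2, mScT×2, mSct×2, mscT×2, msct×2
MmSsCcTT×MmSsccTt grid (16·16=256): MMSSCcTT=4 MMSSCcTt=4 MMSSccTT=4 MMSSccTt=4 MMSsCcTT=8 MMSsCcTt=8 MMSsccTT=8 MMSsccTt=8 MMssCcTT=4 MMssCcTt=4 MMssccTT=4 MMssccTt=4 MmSSCcTT=8 MmSSCcTt=8 MmSSccTT=8 MmSSccTt=8 MmSsCcTT=16 MmSsCcTt=16 MmSsccTT=16 MmSsccTt=16 MmssCcTT=8 MmssCcTt=8 MmssccTT=8 MmssccTt=8 mmSSCcTT=4 mmSSCcTt=4 mmSSccTT=4 mmSSccTt=4 mmSsCcTT=8 mmSsCcTt=8 mmSsccTT=8 mmSsccTt=8 mmssCcTT=4 mmssCcTt=4 mmssccTT=4 mmssccTt=4
MmSSCcTT hits 8/256; gcd=8; 8÷8/256÷8 = 1/32

P(MmSSCcTT) = 1/32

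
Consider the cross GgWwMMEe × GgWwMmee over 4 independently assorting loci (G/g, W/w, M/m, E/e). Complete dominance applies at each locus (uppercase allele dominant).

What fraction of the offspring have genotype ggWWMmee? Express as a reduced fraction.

P(ggWWMmee) = 1/64

GgWwMMEe gametes: GWME×2, GWMe×2, GwME×2, GwMe×2, gWME×2, gWMe×2, gwME×2, gwMe×2
GgWwMmee gametes: GWMe×2, GWme×2, GwMe×2, Gwme×2, gWMe×2, gWme×2, gwMe×2, gwme×2
GgWwMMEe×GgWwMmee grid (16·16=256): GGWWMMEe=4 GGWWMMee=4 GGWWMmEe=4 GGWWMmee=4 GGWwMMEe=8 GGWwMMee=8 GGWwMmEe=8 GGWwMmee=8 GGwwMMEe=4 GGwwMMee=4 GGwwMmEe=4 GGwwMmee=4 GgWWMMEe=8 GgWWMMee=8 GgWWMmEe=8 GgWWMmee=8 GgWwMMEe=16 GgWwMMee=16 GgWwMmEe=16 GgWwMmee=16 GgwwMMEe=8 GgwwMMee=8 GgwwMmEe=8 GgwwMmee=8 ggWWMMEe=4 ggWWMMee=4 ggWWMmEe=4 ggWWMmee=4 ggWwMMEe=8 ggWwMMee=8 ggWwMmEe=8 ggWwMmee=8 ggwwMMEe=4 ggwwMMee=4 ggwwMmEe=4 ggwwMmee=4
ggWWMmee hits 4/256; gcd=4; 4÷4/256÷4 = 1/64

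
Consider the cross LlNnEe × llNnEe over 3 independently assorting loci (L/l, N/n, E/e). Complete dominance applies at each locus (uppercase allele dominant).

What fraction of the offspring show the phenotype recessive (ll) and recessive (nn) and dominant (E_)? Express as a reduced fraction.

P(ll nn E_) = 3/32

LlNnEe gametes: LNE×1, LNe×1, LnE×1, Lne×1, lNE×1, lNe×1, lnE×1, lne×1
llNnEe gametes: lNE×2, lNe×2, lnE×2, lne×2
LlNnEe×llNnEe grid (8·8=64): LlNNEE=2 LlNNEe=4 LlNNee=2 LlNnEE=4 LlNnEe=8 LlNnee=4 LlnnEE=2 LlnnEe=4 Llnnee=2 llNNEE=2 llNNEe=4 llNNee=2 llNnEE=4 llNnEe=8 llNnee=4 llnnEE=2 llnnEe=4 llnnee=2
ll nn E_ hits 6/64; gcd=2; 6÷2/64÷2 = 3/32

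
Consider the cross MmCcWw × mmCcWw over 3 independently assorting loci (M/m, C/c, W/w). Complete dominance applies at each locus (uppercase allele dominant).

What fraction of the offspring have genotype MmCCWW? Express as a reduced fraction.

MmCcWw gametes: MCW×1, MCw×1, McW×1, Mcw×1, mCW×1, mCw×1, mcW×1, mcw×1
mmCcWw gametes: mCW×2, mCw×2, mcW×2, mcw×2
MmCcWw×mmCcWw grid (8·8=64): MmCCWW=2 MmCCWw=4 MmCCww=2 MmCcWW=4 MmCcWw=8 MmCcww=4 MmccWW=2 MmccWw=4 Mmccww=2 mmCCWW=2 mmCCWw=4 mmCCww=2 mmCcWW=4 mmCcWw=8 mmCcww=4 mmccWW=2 mmccWw=4 mmccww=2
MmCCWW hits 2/64; gcd=2; 2÷2/64÷2 = 1/32

P(MmCCWW) = 1/32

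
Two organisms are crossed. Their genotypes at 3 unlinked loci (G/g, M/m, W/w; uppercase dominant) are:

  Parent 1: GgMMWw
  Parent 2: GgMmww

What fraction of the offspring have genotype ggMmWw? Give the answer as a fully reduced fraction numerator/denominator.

P(ggMmWw) = 1/16

GgMMWw gametes: GMW×2, GMw×2, gMW×2, gMw×2
GgMmww gametes: GMw×2, Gmw×2, gMw×2, gmw×2
GgMMWw×GgMmww grid (8·8=64): GGMMWw=4 GGMMww=4 GGMmWw=4 GGMmww=4 GgMMWw=8 GgMMww=8 GgMmWw=8 GgMmww=8 ggMMWw=4 ggMMww=4 ggMmWw=4 ggMmww=4
ggMmWw hits 4/64; gcd=4; 4÷4/64÷4 = 1/16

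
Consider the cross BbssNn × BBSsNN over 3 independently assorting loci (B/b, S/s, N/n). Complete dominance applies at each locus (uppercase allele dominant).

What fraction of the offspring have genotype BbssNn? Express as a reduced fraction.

BbssNn gametes: BsN×2, Bsn×2, bsN×2, bsn×2
BBSsNN gametes: BSN×4, BsN×4
BbssNn×BBSsNN grid (8·8=64): BBSsNN=8 BBSsNn=8 BBssNN=8 BBssNn=8 BbSsNN=8 BbSsNn=8 BbssNN=8 BbssNn=8
BbssNn hits 8/64; gcd=8; 8÷8/64÷8 = 1/8

P(BbssNn) = 1/8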